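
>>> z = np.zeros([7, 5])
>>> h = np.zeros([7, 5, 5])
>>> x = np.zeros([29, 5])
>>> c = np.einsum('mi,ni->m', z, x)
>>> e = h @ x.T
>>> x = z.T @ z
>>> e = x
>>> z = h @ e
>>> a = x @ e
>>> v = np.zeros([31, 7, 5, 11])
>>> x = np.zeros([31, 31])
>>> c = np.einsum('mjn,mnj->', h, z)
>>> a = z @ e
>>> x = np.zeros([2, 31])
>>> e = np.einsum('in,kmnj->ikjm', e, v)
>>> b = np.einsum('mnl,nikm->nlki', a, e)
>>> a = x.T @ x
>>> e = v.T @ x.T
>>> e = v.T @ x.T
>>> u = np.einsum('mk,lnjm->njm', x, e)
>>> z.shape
(7, 5, 5)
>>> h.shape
(7, 5, 5)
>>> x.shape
(2, 31)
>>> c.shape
()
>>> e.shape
(11, 5, 7, 2)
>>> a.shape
(31, 31)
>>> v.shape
(31, 7, 5, 11)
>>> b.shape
(5, 5, 11, 31)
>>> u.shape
(5, 7, 2)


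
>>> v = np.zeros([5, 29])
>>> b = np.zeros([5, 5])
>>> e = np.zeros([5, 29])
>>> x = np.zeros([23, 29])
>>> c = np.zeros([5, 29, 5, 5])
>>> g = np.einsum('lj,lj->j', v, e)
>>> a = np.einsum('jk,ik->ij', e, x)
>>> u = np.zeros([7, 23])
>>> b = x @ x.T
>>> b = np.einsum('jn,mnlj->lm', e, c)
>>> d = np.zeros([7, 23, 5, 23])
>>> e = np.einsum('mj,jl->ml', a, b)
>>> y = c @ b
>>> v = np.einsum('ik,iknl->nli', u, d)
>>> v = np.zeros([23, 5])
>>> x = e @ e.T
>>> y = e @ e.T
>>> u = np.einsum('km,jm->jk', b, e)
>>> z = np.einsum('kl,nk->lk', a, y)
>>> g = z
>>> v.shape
(23, 5)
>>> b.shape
(5, 5)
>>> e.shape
(23, 5)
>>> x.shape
(23, 23)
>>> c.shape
(5, 29, 5, 5)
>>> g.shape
(5, 23)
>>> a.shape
(23, 5)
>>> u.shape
(23, 5)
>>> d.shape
(7, 23, 5, 23)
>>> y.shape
(23, 23)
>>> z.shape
(5, 23)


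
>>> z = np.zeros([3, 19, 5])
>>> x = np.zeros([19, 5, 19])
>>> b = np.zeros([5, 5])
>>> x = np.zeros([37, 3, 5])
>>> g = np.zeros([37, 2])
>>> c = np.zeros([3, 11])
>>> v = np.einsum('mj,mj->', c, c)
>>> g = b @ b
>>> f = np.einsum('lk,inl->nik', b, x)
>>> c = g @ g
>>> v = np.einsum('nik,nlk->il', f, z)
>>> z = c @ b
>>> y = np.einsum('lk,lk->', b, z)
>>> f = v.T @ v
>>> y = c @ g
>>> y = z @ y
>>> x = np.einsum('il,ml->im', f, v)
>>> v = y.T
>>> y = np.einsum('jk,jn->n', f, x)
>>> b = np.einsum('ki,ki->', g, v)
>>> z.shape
(5, 5)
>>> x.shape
(19, 37)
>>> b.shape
()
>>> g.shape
(5, 5)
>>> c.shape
(5, 5)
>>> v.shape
(5, 5)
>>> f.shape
(19, 19)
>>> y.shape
(37,)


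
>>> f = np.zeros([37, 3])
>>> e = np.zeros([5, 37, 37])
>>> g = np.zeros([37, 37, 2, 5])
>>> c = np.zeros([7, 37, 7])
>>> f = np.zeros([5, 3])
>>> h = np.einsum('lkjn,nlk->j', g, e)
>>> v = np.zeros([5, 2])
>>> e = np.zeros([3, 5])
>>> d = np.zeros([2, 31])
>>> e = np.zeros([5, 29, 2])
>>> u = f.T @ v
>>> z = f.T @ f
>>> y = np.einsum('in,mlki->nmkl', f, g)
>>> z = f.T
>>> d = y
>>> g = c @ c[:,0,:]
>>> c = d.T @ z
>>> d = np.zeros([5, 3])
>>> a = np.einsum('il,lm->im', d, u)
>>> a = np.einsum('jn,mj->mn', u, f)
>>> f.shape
(5, 3)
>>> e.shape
(5, 29, 2)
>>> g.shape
(7, 37, 7)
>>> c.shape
(37, 2, 37, 5)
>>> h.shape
(2,)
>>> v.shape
(5, 2)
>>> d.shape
(5, 3)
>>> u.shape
(3, 2)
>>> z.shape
(3, 5)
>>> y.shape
(3, 37, 2, 37)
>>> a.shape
(5, 2)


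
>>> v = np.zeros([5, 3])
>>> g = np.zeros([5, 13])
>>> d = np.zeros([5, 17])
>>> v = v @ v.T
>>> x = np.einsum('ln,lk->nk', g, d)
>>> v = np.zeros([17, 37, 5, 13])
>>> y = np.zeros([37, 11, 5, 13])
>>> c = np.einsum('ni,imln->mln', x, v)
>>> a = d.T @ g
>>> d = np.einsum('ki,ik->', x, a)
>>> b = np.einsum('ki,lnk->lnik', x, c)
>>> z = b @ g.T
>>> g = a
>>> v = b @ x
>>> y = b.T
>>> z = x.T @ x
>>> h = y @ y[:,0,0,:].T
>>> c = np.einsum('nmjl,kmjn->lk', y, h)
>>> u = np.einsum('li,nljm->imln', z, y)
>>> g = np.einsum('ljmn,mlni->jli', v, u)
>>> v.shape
(37, 5, 17, 17)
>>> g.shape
(5, 37, 13)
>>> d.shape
()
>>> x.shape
(13, 17)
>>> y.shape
(13, 17, 5, 37)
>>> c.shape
(37, 13)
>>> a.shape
(17, 13)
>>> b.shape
(37, 5, 17, 13)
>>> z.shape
(17, 17)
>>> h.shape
(13, 17, 5, 13)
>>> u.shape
(17, 37, 17, 13)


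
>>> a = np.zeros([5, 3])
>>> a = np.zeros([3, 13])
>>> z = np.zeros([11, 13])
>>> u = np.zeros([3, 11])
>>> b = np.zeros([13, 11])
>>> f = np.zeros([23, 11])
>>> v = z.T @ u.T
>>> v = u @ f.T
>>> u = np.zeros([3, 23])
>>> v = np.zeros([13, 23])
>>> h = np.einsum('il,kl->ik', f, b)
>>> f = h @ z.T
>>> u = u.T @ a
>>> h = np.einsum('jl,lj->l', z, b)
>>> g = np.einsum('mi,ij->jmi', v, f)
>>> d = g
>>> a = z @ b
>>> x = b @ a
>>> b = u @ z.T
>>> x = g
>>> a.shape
(11, 11)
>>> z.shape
(11, 13)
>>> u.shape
(23, 13)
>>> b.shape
(23, 11)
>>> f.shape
(23, 11)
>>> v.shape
(13, 23)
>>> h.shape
(13,)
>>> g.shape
(11, 13, 23)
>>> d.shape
(11, 13, 23)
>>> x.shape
(11, 13, 23)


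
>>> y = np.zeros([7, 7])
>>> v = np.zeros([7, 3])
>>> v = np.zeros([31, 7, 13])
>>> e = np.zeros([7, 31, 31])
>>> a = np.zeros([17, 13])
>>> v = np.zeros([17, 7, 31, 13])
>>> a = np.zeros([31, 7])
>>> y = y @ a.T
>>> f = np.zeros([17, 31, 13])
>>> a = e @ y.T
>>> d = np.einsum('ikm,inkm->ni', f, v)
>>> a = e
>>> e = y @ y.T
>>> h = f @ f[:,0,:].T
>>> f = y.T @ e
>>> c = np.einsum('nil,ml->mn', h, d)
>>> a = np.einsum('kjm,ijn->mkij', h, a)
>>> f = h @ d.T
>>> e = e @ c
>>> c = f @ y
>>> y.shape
(7, 31)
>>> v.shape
(17, 7, 31, 13)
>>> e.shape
(7, 17)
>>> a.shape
(17, 17, 7, 31)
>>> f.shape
(17, 31, 7)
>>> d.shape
(7, 17)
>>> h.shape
(17, 31, 17)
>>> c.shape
(17, 31, 31)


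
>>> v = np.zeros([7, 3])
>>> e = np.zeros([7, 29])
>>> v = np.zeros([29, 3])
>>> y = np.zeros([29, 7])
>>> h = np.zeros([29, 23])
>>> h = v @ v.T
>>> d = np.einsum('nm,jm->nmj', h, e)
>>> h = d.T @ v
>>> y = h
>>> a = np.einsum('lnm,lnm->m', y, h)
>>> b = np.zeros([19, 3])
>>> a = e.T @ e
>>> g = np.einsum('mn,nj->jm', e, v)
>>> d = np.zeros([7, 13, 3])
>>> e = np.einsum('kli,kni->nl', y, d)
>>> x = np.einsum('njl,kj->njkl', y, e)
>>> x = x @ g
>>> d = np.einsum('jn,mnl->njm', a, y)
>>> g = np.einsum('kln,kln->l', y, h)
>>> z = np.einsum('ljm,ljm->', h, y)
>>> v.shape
(29, 3)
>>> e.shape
(13, 29)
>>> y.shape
(7, 29, 3)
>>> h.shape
(7, 29, 3)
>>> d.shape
(29, 29, 7)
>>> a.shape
(29, 29)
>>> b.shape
(19, 3)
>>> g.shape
(29,)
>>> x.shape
(7, 29, 13, 7)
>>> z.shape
()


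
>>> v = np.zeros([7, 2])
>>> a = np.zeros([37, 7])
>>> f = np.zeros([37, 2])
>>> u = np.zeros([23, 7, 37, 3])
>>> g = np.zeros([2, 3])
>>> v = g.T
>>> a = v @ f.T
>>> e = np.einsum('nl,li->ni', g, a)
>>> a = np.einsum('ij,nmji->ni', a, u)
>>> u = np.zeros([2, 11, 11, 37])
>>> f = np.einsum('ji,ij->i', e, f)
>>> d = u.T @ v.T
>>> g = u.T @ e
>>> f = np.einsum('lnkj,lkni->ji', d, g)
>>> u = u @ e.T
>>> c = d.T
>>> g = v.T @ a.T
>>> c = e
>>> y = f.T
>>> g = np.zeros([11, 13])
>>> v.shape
(3, 2)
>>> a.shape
(23, 3)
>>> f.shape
(3, 37)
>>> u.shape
(2, 11, 11, 2)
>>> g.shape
(11, 13)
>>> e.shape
(2, 37)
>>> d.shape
(37, 11, 11, 3)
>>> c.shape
(2, 37)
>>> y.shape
(37, 3)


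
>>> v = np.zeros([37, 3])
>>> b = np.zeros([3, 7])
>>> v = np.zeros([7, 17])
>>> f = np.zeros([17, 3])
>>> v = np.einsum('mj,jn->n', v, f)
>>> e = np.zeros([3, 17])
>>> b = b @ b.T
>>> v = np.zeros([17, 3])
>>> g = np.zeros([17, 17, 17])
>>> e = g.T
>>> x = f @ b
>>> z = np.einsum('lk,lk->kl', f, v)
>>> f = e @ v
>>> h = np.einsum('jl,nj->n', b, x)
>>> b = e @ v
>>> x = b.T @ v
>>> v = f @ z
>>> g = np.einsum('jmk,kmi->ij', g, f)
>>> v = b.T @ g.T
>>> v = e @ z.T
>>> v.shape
(17, 17, 3)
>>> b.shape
(17, 17, 3)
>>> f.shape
(17, 17, 3)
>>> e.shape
(17, 17, 17)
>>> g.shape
(3, 17)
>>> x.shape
(3, 17, 3)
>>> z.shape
(3, 17)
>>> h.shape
(17,)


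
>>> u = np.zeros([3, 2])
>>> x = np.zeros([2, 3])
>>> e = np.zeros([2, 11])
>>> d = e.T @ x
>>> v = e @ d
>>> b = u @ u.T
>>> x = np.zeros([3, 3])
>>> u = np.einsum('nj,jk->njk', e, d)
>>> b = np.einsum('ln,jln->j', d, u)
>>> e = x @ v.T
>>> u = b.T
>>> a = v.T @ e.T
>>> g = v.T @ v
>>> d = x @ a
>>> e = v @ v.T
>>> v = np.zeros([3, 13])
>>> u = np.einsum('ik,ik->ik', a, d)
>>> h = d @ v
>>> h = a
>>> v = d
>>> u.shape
(3, 3)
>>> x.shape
(3, 3)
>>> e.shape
(2, 2)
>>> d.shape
(3, 3)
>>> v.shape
(3, 3)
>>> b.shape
(2,)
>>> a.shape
(3, 3)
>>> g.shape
(3, 3)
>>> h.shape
(3, 3)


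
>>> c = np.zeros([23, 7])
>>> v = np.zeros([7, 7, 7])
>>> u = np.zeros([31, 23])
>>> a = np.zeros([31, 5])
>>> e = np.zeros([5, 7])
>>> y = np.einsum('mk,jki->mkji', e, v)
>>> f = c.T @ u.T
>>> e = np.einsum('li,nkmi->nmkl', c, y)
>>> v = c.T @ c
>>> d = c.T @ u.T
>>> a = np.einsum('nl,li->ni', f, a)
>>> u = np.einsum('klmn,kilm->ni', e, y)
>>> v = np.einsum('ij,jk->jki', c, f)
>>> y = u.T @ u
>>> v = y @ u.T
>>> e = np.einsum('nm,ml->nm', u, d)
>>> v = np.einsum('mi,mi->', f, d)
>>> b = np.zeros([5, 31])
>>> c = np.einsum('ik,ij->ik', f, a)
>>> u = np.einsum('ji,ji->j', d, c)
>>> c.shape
(7, 31)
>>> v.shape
()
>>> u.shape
(7,)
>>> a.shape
(7, 5)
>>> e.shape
(23, 7)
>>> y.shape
(7, 7)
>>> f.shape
(7, 31)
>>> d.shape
(7, 31)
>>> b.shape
(5, 31)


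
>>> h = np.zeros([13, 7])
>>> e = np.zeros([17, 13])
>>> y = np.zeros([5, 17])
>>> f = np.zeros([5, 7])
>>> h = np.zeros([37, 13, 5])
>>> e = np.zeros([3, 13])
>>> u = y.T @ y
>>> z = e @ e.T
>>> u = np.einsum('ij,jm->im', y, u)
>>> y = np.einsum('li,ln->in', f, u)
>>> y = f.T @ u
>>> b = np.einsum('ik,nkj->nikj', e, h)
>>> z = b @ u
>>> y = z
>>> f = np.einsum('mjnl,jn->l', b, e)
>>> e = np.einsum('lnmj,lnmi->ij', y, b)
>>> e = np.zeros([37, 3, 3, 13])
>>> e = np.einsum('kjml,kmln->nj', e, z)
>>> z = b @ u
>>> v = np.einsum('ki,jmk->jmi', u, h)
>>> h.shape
(37, 13, 5)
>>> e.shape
(17, 3)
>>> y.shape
(37, 3, 13, 17)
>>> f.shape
(5,)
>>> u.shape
(5, 17)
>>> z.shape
(37, 3, 13, 17)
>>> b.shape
(37, 3, 13, 5)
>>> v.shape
(37, 13, 17)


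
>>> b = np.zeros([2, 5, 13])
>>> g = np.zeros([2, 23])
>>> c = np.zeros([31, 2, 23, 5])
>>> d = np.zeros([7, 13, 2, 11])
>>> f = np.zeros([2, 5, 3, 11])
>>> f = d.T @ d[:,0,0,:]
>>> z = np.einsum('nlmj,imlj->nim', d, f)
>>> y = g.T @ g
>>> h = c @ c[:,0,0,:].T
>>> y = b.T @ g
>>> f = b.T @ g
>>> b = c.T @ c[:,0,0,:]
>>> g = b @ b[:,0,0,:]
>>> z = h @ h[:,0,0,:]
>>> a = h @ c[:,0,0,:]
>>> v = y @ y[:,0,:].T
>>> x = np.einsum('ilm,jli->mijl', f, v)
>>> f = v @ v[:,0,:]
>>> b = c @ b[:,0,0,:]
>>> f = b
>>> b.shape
(31, 2, 23, 5)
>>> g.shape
(5, 23, 2, 5)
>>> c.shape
(31, 2, 23, 5)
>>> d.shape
(7, 13, 2, 11)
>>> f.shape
(31, 2, 23, 5)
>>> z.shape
(31, 2, 23, 31)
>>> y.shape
(13, 5, 23)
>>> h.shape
(31, 2, 23, 31)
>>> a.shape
(31, 2, 23, 5)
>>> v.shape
(13, 5, 13)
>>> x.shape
(23, 13, 13, 5)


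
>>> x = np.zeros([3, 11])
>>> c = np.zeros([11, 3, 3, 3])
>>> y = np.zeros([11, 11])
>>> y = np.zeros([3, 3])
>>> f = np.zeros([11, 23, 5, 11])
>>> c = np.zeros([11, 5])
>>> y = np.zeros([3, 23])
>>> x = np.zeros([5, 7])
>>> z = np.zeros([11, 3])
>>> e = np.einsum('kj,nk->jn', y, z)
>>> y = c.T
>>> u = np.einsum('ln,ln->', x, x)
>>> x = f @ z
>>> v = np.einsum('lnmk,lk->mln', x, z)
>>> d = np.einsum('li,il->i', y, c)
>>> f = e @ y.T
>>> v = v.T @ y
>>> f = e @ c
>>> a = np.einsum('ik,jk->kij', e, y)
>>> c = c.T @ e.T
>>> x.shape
(11, 23, 5, 3)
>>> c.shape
(5, 23)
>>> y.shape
(5, 11)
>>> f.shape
(23, 5)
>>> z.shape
(11, 3)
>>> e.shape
(23, 11)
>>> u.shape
()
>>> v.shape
(23, 11, 11)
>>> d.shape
(11,)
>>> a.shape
(11, 23, 5)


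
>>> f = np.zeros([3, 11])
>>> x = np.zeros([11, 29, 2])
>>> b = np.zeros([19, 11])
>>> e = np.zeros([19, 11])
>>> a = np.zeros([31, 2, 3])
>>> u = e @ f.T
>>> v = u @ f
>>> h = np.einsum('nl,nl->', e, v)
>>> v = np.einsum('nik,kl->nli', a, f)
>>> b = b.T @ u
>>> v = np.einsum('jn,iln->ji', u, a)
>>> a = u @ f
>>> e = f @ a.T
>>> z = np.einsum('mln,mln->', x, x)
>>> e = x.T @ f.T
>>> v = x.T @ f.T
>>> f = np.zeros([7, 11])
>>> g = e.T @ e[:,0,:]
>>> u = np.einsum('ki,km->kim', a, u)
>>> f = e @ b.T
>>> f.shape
(2, 29, 11)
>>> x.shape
(11, 29, 2)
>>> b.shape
(11, 3)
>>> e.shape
(2, 29, 3)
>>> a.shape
(19, 11)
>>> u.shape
(19, 11, 3)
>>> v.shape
(2, 29, 3)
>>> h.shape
()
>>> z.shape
()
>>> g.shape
(3, 29, 3)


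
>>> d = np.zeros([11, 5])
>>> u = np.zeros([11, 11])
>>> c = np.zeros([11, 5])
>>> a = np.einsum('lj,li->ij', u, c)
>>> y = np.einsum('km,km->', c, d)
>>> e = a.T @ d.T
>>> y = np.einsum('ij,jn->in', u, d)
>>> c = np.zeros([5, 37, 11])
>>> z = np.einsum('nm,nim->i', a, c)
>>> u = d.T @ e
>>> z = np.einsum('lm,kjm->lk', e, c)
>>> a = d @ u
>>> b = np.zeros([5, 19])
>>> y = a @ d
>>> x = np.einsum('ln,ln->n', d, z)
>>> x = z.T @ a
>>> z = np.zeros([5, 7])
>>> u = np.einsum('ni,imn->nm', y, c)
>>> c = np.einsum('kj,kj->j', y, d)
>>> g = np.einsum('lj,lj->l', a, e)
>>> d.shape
(11, 5)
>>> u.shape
(11, 37)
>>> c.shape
(5,)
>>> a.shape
(11, 11)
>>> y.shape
(11, 5)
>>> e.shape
(11, 11)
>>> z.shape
(5, 7)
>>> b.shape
(5, 19)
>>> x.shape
(5, 11)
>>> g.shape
(11,)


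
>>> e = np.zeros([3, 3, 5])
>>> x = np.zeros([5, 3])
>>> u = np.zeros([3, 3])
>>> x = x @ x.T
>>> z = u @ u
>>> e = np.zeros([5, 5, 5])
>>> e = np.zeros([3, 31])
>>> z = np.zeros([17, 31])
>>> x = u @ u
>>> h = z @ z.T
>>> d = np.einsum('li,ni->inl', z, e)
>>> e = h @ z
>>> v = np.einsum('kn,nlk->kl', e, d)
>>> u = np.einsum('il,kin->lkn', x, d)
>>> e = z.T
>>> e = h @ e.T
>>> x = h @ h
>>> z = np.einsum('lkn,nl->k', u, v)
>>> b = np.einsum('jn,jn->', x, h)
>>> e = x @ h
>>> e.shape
(17, 17)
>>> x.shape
(17, 17)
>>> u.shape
(3, 31, 17)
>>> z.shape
(31,)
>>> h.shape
(17, 17)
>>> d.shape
(31, 3, 17)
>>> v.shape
(17, 3)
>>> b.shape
()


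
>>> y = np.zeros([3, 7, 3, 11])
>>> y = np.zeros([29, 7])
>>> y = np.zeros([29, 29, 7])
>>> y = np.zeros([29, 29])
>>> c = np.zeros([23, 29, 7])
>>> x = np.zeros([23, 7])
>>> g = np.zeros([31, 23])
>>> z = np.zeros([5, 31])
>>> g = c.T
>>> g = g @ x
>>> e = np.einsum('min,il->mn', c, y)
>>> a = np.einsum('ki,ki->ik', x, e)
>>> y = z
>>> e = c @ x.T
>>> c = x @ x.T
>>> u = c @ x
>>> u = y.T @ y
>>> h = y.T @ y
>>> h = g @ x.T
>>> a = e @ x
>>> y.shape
(5, 31)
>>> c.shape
(23, 23)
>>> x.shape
(23, 7)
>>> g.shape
(7, 29, 7)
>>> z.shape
(5, 31)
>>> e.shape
(23, 29, 23)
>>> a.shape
(23, 29, 7)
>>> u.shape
(31, 31)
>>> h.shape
(7, 29, 23)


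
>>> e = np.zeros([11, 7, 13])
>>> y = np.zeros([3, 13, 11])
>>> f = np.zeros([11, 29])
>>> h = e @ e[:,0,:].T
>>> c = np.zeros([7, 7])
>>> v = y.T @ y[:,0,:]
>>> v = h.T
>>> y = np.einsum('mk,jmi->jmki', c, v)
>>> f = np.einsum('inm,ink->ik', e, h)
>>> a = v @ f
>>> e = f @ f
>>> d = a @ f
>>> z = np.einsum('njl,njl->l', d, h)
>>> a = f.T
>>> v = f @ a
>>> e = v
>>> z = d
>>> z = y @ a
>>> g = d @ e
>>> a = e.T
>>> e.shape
(11, 11)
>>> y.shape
(11, 7, 7, 11)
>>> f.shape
(11, 11)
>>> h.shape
(11, 7, 11)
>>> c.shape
(7, 7)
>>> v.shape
(11, 11)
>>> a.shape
(11, 11)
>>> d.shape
(11, 7, 11)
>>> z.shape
(11, 7, 7, 11)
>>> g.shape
(11, 7, 11)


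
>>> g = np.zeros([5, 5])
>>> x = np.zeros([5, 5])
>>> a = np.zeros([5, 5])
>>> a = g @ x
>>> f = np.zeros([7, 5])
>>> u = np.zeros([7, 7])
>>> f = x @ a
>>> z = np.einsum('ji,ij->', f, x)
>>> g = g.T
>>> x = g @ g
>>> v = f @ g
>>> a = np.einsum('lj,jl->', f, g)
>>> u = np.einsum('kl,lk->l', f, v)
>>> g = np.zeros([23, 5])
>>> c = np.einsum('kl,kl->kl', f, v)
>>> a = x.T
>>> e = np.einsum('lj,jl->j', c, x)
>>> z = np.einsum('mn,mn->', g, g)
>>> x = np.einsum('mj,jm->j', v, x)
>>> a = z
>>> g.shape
(23, 5)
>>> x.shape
(5,)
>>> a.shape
()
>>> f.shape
(5, 5)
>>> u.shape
(5,)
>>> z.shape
()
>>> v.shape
(5, 5)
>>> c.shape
(5, 5)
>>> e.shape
(5,)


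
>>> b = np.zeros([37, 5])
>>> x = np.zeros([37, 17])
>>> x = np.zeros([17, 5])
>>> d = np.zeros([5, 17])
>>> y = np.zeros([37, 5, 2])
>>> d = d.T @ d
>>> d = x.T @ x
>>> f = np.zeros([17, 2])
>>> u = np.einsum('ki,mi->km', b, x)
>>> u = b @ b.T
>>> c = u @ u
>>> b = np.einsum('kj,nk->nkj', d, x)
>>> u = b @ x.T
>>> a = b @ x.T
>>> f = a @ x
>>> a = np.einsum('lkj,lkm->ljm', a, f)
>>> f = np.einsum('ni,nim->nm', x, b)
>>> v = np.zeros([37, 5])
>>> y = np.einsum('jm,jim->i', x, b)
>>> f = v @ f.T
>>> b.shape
(17, 5, 5)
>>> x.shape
(17, 5)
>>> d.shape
(5, 5)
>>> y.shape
(5,)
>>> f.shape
(37, 17)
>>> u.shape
(17, 5, 17)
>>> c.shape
(37, 37)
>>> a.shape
(17, 17, 5)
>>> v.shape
(37, 5)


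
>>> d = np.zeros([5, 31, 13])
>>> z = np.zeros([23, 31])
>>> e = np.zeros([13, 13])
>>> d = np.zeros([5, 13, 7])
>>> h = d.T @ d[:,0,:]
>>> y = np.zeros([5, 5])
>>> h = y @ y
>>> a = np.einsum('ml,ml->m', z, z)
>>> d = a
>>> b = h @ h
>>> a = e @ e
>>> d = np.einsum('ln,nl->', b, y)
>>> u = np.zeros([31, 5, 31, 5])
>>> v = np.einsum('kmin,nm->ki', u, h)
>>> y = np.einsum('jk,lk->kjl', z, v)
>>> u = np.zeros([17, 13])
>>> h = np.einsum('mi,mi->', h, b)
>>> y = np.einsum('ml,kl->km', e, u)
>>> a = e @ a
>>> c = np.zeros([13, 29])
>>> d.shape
()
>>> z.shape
(23, 31)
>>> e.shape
(13, 13)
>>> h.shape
()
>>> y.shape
(17, 13)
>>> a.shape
(13, 13)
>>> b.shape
(5, 5)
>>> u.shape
(17, 13)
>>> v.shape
(31, 31)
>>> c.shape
(13, 29)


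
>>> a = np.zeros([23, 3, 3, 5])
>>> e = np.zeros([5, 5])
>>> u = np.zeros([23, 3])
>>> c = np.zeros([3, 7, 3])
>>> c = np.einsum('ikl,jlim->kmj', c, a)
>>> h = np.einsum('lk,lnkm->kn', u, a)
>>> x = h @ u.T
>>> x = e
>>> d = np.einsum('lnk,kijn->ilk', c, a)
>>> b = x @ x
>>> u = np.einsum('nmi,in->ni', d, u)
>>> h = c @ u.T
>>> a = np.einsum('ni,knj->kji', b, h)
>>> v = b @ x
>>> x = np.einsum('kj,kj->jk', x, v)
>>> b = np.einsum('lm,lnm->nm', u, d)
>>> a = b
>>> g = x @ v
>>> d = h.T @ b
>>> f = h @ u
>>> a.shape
(7, 23)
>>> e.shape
(5, 5)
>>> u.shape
(3, 23)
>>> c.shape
(7, 5, 23)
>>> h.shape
(7, 5, 3)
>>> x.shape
(5, 5)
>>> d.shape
(3, 5, 23)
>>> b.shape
(7, 23)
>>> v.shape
(5, 5)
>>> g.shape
(5, 5)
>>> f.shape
(7, 5, 23)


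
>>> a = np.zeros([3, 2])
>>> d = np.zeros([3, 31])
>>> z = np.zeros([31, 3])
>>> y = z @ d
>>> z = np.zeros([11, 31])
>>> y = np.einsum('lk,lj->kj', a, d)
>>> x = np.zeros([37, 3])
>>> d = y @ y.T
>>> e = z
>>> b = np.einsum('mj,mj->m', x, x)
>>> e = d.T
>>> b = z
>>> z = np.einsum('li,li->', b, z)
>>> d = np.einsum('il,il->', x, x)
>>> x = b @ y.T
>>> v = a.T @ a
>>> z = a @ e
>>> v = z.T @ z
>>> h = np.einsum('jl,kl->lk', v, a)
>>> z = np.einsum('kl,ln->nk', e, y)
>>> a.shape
(3, 2)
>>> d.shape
()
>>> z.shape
(31, 2)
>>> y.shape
(2, 31)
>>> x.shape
(11, 2)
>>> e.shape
(2, 2)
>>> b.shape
(11, 31)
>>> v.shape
(2, 2)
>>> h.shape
(2, 3)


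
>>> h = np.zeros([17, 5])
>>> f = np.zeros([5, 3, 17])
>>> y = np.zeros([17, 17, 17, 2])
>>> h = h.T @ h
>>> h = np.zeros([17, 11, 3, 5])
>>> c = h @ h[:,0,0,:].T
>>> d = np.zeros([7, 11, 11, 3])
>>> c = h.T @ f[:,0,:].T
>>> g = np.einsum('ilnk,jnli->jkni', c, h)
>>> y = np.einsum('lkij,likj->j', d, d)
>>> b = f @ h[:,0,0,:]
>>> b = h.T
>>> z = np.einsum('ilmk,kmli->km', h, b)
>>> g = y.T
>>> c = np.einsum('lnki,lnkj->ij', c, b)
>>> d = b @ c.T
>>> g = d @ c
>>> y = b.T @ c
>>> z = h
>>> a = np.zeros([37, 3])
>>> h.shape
(17, 11, 3, 5)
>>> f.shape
(5, 3, 17)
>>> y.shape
(17, 11, 3, 17)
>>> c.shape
(5, 17)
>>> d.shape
(5, 3, 11, 5)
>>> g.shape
(5, 3, 11, 17)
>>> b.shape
(5, 3, 11, 17)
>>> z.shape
(17, 11, 3, 5)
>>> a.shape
(37, 3)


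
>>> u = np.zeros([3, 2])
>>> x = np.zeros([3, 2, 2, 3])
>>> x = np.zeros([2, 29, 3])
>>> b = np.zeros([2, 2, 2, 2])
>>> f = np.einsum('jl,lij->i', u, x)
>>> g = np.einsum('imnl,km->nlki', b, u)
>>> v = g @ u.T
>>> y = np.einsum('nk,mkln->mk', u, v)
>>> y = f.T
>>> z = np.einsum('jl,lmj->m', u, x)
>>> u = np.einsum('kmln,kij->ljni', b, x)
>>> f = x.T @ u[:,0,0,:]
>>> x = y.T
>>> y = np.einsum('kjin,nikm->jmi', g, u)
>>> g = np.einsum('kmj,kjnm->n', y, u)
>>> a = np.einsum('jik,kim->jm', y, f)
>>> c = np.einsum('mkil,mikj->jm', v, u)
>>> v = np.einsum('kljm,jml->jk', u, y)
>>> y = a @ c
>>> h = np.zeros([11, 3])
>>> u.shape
(2, 3, 2, 29)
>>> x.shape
(29,)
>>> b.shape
(2, 2, 2, 2)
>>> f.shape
(3, 29, 29)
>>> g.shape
(2,)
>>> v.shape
(2, 2)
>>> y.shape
(2, 2)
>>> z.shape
(29,)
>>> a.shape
(2, 29)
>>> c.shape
(29, 2)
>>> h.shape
(11, 3)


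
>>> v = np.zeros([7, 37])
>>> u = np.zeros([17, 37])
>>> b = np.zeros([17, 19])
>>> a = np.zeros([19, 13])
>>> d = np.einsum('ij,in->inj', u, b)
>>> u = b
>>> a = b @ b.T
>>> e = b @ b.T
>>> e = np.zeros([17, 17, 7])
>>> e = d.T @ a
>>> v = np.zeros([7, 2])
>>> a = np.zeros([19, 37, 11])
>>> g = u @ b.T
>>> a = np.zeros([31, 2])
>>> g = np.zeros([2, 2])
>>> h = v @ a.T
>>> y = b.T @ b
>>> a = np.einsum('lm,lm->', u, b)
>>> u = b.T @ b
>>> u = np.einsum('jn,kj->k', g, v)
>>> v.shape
(7, 2)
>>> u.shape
(7,)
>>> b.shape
(17, 19)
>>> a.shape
()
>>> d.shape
(17, 19, 37)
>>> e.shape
(37, 19, 17)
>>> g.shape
(2, 2)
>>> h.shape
(7, 31)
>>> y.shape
(19, 19)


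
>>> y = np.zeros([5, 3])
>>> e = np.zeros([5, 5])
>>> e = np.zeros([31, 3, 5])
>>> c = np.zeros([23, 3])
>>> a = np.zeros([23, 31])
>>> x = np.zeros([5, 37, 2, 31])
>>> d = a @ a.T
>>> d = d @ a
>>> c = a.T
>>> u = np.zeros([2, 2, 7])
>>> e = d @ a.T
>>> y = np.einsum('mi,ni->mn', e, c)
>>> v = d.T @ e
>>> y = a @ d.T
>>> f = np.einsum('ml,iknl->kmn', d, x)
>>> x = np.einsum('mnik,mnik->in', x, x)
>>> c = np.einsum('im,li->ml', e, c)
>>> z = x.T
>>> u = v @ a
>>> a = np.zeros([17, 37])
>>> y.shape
(23, 23)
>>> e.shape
(23, 23)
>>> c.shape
(23, 31)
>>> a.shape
(17, 37)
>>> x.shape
(2, 37)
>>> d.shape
(23, 31)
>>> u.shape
(31, 31)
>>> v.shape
(31, 23)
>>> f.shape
(37, 23, 2)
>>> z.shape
(37, 2)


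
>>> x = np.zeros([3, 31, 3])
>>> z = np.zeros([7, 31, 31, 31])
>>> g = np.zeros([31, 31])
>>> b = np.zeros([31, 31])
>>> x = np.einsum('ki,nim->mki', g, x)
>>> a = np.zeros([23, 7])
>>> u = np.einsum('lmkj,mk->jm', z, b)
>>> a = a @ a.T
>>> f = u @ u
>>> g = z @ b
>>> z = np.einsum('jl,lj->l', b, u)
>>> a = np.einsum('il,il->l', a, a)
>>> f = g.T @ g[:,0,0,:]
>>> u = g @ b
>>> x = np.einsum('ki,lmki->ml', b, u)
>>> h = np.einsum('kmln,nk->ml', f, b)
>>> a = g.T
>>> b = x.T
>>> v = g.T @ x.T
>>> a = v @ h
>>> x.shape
(31, 7)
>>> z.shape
(31,)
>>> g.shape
(7, 31, 31, 31)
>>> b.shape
(7, 31)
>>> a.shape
(31, 31, 31, 31)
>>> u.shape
(7, 31, 31, 31)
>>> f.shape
(31, 31, 31, 31)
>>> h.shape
(31, 31)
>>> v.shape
(31, 31, 31, 31)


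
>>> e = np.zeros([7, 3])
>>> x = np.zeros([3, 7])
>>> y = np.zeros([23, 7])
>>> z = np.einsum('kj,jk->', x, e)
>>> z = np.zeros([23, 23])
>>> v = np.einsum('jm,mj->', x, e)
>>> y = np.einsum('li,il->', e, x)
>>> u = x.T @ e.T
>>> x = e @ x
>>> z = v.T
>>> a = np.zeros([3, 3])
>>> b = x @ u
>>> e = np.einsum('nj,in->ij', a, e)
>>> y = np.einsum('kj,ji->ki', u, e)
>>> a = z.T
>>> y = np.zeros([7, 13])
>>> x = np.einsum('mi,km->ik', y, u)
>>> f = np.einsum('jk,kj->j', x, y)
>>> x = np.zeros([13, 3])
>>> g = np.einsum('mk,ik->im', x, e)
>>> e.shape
(7, 3)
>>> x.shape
(13, 3)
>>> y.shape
(7, 13)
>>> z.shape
()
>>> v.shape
()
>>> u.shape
(7, 7)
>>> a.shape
()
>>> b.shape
(7, 7)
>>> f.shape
(13,)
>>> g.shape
(7, 13)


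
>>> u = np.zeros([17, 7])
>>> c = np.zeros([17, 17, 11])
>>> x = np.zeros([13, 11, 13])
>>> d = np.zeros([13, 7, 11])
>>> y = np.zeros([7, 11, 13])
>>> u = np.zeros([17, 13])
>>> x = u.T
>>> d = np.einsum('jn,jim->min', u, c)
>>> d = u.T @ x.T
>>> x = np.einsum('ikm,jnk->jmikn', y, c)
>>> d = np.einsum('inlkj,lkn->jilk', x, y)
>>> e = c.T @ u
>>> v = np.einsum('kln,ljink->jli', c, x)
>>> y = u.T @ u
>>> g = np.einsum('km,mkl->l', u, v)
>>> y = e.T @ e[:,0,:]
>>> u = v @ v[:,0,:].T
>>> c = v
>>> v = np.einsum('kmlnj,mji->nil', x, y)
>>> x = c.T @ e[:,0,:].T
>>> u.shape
(13, 17, 13)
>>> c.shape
(13, 17, 7)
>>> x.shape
(7, 17, 11)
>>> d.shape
(17, 17, 7, 11)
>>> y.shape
(13, 17, 13)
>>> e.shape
(11, 17, 13)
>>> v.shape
(11, 13, 7)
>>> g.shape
(7,)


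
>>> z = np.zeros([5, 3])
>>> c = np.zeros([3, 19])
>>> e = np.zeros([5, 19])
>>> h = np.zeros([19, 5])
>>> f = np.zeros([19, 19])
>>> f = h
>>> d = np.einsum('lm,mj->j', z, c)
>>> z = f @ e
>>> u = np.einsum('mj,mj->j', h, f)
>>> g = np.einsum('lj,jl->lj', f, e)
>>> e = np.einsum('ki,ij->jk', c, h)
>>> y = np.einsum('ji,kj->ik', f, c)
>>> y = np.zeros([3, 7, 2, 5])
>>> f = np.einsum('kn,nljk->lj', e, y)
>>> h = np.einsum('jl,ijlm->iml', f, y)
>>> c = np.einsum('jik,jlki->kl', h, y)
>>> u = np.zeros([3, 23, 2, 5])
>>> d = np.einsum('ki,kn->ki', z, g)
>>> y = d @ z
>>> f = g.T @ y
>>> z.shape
(19, 19)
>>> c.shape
(2, 7)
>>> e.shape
(5, 3)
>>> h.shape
(3, 5, 2)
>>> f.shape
(5, 19)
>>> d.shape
(19, 19)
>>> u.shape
(3, 23, 2, 5)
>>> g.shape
(19, 5)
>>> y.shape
(19, 19)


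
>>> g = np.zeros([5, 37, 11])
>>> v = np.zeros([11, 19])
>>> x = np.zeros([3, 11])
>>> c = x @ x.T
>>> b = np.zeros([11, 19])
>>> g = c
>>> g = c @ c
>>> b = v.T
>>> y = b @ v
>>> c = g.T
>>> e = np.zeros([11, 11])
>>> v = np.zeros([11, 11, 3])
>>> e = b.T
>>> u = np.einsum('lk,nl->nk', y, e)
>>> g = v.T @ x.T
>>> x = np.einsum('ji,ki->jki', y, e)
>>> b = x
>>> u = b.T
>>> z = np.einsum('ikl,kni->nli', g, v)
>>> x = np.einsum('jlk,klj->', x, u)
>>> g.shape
(3, 11, 3)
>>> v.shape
(11, 11, 3)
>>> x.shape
()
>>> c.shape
(3, 3)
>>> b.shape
(19, 11, 19)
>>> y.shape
(19, 19)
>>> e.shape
(11, 19)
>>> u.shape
(19, 11, 19)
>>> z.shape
(11, 3, 3)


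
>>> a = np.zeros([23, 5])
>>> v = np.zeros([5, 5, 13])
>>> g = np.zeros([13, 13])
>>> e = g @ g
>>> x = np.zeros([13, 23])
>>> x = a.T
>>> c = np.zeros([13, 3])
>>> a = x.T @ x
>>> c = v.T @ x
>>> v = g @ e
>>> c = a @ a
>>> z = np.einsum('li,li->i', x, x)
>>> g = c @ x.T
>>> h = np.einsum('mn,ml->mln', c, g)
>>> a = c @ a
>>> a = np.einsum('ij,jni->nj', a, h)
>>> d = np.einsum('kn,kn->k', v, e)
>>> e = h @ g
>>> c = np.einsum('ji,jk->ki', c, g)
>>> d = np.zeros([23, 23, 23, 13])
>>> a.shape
(5, 23)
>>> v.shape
(13, 13)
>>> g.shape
(23, 5)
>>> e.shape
(23, 5, 5)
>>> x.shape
(5, 23)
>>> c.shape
(5, 23)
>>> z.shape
(23,)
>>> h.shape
(23, 5, 23)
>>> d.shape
(23, 23, 23, 13)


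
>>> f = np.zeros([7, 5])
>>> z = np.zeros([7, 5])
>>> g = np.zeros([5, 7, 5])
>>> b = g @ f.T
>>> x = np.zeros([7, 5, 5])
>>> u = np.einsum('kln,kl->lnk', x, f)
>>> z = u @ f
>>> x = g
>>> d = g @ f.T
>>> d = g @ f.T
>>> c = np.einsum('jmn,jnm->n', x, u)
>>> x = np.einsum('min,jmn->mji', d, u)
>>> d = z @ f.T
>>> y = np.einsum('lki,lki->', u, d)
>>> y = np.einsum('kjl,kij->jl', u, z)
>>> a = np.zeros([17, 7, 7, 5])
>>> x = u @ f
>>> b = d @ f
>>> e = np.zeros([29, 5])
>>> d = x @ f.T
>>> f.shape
(7, 5)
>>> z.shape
(5, 5, 5)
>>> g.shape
(5, 7, 5)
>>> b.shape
(5, 5, 5)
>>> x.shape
(5, 5, 5)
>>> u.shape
(5, 5, 7)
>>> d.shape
(5, 5, 7)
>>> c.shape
(5,)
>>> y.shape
(5, 7)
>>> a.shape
(17, 7, 7, 5)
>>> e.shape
(29, 5)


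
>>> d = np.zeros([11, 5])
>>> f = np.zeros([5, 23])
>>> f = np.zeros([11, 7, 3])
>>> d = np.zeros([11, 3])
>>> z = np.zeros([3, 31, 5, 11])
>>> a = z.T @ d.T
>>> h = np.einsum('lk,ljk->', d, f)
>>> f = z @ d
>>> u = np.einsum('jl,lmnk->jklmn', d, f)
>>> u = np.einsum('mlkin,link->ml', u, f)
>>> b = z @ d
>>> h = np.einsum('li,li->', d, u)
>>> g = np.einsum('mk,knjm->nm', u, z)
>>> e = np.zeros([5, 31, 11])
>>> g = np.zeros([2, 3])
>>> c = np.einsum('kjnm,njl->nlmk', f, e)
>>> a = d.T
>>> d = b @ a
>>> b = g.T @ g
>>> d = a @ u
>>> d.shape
(3, 3)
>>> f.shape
(3, 31, 5, 3)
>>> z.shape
(3, 31, 5, 11)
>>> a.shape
(3, 11)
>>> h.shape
()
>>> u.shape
(11, 3)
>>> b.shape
(3, 3)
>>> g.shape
(2, 3)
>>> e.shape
(5, 31, 11)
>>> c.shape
(5, 11, 3, 3)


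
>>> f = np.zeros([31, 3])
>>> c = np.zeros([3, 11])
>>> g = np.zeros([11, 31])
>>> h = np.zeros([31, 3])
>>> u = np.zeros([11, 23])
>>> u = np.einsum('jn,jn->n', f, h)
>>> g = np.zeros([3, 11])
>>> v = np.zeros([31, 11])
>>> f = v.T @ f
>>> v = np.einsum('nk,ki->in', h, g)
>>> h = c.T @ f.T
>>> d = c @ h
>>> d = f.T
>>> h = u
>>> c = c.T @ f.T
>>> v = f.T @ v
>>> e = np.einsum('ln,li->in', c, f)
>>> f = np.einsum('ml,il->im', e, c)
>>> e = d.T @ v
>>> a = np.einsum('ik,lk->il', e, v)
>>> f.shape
(11, 3)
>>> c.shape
(11, 11)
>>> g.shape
(3, 11)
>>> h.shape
(3,)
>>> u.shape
(3,)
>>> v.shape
(3, 31)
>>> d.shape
(3, 11)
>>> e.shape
(11, 31)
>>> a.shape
(11, 3)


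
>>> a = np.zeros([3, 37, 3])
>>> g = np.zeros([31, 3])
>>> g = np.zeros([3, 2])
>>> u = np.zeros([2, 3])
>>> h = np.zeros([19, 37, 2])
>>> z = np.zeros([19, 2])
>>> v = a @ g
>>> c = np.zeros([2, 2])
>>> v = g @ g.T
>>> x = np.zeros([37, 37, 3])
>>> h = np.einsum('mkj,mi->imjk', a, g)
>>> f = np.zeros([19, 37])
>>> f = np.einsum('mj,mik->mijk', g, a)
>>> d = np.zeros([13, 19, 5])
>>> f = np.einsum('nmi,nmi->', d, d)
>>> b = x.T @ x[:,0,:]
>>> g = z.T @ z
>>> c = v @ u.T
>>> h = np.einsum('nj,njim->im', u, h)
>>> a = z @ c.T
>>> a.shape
(19, 3)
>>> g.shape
(2, 2)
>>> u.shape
(2, 3)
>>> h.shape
(3, 37)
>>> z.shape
(19, 2)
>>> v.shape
(3, 3)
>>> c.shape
(3, 2)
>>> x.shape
(37, 37, 3)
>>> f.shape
()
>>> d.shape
(13, 19, 5)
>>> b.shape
(3, 37, 3)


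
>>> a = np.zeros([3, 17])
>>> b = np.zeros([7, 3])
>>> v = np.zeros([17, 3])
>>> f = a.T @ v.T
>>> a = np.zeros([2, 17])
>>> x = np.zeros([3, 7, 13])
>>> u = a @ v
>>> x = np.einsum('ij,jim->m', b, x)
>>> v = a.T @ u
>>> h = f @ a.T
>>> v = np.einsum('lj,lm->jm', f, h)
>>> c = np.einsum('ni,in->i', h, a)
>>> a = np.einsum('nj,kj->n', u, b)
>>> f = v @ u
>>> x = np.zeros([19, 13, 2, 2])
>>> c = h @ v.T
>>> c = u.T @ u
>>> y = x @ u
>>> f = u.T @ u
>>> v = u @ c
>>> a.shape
(2,)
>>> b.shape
(7, 3)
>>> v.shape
(2, 3)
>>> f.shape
(3, 3)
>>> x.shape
(19, 13, 2, 2)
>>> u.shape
(2, 3)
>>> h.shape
(17, 2)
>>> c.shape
(3, 3)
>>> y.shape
(19, 13, 2, 3)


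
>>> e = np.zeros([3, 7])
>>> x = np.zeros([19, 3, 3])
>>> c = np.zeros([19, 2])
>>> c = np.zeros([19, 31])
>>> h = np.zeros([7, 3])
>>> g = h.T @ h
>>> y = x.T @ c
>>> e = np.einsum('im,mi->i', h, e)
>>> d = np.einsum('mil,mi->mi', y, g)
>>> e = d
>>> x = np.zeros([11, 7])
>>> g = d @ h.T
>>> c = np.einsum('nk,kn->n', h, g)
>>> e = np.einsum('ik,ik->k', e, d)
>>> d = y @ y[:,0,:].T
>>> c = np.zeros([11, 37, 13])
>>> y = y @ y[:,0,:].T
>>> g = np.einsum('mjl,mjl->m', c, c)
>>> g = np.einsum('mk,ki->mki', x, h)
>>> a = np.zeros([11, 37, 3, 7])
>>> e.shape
(3,)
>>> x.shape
(11, 7)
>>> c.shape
(11, 37, 13)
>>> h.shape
(7, 3)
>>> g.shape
(11, 7, 3)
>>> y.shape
(3, 3, 3)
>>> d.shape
(3, 3, 3)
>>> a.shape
(11, 37, 3, 7)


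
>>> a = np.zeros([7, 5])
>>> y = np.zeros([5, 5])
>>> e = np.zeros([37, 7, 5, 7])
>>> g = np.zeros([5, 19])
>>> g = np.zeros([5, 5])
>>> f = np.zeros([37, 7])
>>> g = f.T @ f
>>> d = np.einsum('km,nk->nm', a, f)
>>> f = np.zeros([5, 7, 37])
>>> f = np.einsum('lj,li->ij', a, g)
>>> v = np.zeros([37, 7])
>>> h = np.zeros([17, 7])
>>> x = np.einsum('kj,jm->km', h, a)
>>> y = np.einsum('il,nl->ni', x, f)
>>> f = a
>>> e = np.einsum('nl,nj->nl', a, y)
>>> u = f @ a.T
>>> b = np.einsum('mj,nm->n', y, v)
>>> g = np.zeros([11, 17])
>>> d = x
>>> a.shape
(7, 5)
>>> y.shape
(7, 17)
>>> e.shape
(7, 5)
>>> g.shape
(11, 17)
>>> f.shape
(7, 5)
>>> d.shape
(17, 5)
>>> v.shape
(37, 7)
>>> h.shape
(17, 7)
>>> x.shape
(17, 5)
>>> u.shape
(7, 7)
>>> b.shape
(37,)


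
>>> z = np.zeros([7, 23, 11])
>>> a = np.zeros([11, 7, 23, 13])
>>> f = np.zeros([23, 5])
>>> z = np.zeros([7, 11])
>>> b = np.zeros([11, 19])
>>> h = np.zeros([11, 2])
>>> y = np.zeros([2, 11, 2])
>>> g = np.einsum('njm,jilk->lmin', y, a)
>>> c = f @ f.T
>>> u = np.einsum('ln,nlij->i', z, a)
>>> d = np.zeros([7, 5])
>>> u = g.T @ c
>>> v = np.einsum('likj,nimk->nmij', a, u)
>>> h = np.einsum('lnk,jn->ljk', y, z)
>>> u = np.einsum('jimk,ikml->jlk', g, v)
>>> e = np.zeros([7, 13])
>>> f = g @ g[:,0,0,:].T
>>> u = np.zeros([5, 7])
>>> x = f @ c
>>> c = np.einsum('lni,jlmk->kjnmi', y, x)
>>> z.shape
(7, 11)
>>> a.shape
(11, 7, 23, 13)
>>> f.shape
(23, 2, 7, 23)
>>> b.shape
(11, 19)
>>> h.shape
(2, 7, 2)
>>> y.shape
(2, 11, 2)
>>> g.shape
(23, 2, 7, 2)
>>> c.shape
(23, 23, 11, 7, 2)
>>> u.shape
(5, 7)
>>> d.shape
(7, 5)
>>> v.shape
(2, 2, 7, 13)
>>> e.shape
(7, 13)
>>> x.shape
(23, 2, 7, 23)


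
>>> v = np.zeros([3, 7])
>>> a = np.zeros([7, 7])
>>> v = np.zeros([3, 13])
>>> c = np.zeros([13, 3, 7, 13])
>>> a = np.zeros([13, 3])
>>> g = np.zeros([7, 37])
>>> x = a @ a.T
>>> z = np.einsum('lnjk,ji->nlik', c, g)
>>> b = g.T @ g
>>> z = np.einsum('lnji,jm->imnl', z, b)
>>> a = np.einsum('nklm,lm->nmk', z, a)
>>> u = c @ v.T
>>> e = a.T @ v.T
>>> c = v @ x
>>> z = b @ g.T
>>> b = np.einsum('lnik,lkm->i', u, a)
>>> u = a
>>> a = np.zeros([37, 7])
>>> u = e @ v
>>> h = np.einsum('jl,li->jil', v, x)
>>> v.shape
(3, 13)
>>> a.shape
(37, 7)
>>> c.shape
(3, 13)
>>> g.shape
(7, 37)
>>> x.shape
(13, 13)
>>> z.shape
(37, 7)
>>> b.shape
(7,)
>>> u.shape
(37, 3, 13)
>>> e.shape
(37, 3, 3)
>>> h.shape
(3, 13, 13)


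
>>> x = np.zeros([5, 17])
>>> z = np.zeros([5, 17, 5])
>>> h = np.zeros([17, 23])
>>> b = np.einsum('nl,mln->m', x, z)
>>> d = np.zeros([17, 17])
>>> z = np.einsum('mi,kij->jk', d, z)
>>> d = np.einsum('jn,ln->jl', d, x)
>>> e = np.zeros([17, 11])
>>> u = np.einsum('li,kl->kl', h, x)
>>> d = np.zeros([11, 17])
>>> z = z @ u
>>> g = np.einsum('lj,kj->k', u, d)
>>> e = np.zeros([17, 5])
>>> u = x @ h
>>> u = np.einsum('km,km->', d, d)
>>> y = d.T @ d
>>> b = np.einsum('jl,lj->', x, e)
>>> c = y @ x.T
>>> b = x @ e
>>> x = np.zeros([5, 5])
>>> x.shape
(5, 5)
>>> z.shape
(5, 17)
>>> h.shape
(17, 23)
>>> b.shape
(5, 5)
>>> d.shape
(11, 17)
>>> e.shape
(17, 5)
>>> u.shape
()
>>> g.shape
(11,)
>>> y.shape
(17, 17)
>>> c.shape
(17, 5)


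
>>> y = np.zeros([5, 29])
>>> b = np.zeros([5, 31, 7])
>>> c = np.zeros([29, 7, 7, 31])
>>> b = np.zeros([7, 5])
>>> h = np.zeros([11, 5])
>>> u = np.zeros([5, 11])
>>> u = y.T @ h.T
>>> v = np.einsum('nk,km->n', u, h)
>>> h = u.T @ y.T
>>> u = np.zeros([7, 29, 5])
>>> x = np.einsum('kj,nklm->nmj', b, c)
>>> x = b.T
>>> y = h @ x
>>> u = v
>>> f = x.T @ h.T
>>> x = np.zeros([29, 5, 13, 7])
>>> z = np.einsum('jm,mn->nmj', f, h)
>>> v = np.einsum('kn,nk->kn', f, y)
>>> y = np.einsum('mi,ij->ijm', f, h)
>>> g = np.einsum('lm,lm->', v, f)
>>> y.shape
(11, 5, 7)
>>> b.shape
(7, 5)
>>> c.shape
(29, 7, 7, 31)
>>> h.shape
(11, 5)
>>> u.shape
(29,)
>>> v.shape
(7, 11)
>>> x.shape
(29, 5, 13, 7)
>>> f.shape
(7, 11)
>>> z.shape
(5, 11, 7)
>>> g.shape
()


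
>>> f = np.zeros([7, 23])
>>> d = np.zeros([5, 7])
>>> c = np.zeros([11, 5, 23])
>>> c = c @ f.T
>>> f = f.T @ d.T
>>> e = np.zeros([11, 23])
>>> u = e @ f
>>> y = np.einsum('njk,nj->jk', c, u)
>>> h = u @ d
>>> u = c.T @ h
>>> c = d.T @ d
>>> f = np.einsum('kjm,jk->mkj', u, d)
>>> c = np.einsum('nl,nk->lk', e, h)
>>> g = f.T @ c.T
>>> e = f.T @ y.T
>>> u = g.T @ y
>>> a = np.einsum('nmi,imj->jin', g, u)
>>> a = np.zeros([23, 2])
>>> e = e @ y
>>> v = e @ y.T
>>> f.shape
(7, 7, 5)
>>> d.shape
(5, 7)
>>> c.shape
(23, 7)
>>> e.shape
(5, 7, 7)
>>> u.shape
(23, 7, 7)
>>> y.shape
(5, 7)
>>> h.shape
(11, 7)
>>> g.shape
(5, 7, 23)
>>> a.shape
(23, 2)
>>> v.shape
(5, 7, 5)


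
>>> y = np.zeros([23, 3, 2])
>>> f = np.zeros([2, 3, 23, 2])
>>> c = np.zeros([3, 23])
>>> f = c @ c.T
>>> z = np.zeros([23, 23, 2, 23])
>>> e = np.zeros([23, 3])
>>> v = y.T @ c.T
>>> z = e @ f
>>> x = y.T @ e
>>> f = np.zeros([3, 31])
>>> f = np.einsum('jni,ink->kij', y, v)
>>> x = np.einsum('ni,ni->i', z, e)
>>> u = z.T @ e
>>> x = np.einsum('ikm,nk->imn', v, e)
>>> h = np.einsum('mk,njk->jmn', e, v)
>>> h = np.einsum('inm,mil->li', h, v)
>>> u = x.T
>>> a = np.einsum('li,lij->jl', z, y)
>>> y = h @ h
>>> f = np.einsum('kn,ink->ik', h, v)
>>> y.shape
(3, 3)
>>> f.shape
(2, 3)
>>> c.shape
(3, 23)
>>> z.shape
(23, 3)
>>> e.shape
(23, 3)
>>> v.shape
(2, 3, 3)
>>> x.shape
(2, 3, 23)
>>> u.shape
(23, 3, 2)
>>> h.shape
(3, 3)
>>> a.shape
(2, 23)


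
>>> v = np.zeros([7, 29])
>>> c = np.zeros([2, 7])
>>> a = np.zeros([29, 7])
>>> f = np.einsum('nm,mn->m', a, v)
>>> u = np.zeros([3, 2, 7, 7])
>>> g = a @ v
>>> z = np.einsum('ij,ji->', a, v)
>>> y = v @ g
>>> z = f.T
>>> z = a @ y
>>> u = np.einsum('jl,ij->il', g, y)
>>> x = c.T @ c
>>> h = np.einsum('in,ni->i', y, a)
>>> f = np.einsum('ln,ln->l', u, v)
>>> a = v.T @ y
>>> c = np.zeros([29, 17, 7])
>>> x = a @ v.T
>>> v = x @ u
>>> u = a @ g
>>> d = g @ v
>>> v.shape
(29, 29)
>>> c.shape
(29, 17, 7)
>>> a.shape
(29, 29)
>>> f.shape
(7,)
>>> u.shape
(29, 29)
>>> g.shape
(29, 29)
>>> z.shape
(29, 29)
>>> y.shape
(7, 29)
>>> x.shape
(29, 7)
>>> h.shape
(7,)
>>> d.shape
(29, 29)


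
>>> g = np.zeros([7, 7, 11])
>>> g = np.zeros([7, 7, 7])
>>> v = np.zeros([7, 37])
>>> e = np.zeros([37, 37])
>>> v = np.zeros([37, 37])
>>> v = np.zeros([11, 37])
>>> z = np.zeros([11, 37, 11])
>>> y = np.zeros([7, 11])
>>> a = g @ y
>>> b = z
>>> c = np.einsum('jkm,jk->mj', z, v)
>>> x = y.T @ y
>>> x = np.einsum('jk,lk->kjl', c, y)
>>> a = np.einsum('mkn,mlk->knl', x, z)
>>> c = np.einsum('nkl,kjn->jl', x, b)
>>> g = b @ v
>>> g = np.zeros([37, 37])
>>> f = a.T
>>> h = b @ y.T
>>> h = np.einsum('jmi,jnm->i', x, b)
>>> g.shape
(37, 37)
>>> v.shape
(11, 37)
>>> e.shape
(37, 37)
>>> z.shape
(11, 37, 11)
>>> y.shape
(7, 11)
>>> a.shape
(11, 7, 37)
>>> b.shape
(11, 37, 11)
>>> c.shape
(37, 7)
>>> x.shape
(11, 11, 7)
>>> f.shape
(37, 7, 11)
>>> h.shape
(7,)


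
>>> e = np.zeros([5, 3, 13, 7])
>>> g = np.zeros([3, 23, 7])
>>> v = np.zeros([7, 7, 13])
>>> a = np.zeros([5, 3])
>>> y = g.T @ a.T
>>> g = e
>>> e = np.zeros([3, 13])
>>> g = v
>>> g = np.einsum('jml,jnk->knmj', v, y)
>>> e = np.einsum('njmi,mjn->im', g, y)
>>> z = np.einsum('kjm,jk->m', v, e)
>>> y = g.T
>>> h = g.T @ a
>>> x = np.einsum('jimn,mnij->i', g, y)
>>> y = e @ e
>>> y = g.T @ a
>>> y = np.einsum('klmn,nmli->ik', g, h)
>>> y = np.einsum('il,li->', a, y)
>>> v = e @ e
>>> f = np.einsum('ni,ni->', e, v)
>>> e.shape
(7, 7)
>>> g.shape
(5, 23, 7, 7)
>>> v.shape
(7, 7)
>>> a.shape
(5, 3)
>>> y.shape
()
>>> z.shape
(13,)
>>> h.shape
(7, 7, 23, 3)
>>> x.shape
(23,)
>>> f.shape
()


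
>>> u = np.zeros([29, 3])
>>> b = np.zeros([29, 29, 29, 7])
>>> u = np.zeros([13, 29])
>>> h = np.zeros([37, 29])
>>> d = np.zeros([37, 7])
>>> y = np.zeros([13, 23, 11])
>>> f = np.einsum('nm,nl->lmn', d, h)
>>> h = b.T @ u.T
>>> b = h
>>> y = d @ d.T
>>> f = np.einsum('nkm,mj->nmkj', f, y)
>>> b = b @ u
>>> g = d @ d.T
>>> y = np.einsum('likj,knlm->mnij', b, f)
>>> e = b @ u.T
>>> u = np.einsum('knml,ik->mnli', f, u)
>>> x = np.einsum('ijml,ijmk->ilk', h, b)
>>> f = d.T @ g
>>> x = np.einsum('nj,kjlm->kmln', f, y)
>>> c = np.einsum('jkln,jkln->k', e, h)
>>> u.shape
(7, 37, 37, 13)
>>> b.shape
(7, 29, 29, 29)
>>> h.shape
(7, 29, 29, 13)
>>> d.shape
(37, 7)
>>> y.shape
(37, 37, 29, 29)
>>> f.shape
(7, 37)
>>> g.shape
(37, 37)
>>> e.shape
(7, 29, 29, 13)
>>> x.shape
(37, 29, 29, 7)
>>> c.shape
(29,)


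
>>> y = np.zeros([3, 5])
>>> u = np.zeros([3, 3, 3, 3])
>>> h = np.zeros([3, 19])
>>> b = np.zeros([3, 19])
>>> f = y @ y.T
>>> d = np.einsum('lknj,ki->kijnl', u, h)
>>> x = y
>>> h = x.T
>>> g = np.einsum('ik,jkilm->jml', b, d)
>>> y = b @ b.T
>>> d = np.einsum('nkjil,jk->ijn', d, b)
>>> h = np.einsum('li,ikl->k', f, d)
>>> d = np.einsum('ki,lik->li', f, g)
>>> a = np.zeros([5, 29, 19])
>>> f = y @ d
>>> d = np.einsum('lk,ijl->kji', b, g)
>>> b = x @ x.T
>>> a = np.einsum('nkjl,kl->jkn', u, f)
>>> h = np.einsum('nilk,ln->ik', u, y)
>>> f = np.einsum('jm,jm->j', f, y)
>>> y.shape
(3, 3)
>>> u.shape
(3, 3, 3, 3)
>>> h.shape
(3, 3)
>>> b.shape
(3, 3)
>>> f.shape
(3,)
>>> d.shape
(19, 3, 3)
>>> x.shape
(3, 5)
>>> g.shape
(3, 3, 3)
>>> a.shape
(3, 3, 3)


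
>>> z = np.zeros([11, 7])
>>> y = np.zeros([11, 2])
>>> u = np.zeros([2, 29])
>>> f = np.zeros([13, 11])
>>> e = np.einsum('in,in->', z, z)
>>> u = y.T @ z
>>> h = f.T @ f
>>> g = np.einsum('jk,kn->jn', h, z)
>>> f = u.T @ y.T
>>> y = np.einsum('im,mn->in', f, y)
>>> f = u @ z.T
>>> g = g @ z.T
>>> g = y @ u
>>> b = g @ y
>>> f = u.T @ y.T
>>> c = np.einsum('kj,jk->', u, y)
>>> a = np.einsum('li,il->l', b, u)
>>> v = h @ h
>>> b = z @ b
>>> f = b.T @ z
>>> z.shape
(11, 7)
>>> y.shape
(7, 2)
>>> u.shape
(2, 7)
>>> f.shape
(2, 7)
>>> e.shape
()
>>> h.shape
(11, 11)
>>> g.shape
(7, 7)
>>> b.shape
(11, 2)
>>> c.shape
()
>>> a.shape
(7,)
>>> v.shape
(11, 11)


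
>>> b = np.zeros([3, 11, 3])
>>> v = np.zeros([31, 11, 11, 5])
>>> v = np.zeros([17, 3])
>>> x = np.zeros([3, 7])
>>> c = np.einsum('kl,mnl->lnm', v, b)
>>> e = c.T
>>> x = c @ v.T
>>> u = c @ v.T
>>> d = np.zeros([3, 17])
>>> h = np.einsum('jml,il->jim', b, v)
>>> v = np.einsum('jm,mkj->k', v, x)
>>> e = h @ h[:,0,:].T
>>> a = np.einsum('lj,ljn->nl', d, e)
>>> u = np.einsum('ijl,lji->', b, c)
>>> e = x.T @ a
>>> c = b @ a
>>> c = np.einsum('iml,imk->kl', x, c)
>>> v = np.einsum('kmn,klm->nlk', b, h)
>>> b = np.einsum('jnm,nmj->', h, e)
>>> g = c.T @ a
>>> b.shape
()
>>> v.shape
(3, 17, 3)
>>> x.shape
(3, 11, 17)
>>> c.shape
(3, 17)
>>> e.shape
(17, 11, 3)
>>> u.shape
()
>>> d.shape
(3, 17)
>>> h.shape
(3, 17, 11)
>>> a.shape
(3, 3)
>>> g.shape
(17, 3)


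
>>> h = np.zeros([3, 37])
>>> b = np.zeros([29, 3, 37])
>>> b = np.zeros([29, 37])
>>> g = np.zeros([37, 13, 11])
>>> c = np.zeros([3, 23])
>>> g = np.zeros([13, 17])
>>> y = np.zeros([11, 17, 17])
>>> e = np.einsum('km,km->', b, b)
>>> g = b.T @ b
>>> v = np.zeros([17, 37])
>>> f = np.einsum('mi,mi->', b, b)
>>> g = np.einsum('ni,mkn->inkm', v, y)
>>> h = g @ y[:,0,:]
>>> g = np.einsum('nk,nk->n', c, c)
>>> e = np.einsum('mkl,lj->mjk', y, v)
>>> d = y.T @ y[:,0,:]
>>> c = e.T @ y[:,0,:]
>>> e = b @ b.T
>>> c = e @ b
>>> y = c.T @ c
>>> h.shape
(37, 17, 17, 17)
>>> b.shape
(29, 37)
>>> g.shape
(3,)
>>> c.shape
(29, 37)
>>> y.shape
(37, 37)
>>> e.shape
(29, 29)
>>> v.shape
(17, 37)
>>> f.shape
()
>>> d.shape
(17, 17, 17)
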